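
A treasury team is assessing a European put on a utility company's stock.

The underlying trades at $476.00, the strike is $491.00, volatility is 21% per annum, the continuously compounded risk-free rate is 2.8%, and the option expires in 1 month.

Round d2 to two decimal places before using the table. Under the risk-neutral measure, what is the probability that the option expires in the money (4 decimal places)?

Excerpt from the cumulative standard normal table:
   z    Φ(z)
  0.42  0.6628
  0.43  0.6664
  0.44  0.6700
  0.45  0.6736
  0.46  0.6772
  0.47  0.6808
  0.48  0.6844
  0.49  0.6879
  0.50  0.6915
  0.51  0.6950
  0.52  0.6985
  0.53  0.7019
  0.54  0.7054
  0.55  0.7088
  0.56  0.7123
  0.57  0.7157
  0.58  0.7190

σ√T = 0.21 × 0.2887 = 0.0606
d₁ = [ln(476/491) + (0.028 + ½·0.21²)·0.08333] / (σ√T) = (-0.0310 + 0.0042) / 0.0606 = -0.4430 which rounds to -0.44
d₂ = -0.4430 − 0.0606 = -0.5036 which rounds to -0.50
Risk-neutral Pr[S_T < K] = N(−d₂) = N(0.50) = 0.6915

0.6915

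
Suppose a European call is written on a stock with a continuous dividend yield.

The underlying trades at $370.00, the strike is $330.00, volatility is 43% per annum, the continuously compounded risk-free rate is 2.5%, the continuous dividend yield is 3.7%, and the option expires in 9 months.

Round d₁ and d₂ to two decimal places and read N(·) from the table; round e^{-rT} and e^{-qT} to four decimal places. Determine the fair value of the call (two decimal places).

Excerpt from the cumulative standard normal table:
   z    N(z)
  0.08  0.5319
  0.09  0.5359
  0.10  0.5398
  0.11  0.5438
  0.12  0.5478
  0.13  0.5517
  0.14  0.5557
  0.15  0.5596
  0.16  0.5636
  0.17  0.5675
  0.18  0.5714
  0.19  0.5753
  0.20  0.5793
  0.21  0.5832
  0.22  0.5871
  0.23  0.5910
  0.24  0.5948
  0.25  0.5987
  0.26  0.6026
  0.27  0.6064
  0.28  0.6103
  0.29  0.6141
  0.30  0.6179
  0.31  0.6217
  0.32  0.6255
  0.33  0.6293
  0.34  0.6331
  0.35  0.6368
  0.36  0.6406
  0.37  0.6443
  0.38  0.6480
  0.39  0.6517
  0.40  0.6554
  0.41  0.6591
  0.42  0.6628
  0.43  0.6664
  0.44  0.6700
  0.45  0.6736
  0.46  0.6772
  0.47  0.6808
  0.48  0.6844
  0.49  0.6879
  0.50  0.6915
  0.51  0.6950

$70.17

σ√T = 0.43 × 0.8660 = 0.3724
d₁ = [ln(370/330) + (0.025 − 0.037 + 0.43²/2)·0.75] / 0.3724 = [0.1144 + 0.0603] / 0.3724 = 0.4693 ⇒ 0.47
d₂ = d₁ − σ√T = 0.4693 − 0.3724 = 0.0969 ⇒ 0.10
exp(−qT) = exp(−0.037·0.75) = 0.9726;  exp(−rT) = exp(−0.025·0.75) = 0.9814
C = 370·0.9726·N(0.47) − 330·0.9814·N(0.10) = 370·0.9726·0.6808 − 330·0.9814·0.5398 = 244.9940 − 174.8207 = 70.1733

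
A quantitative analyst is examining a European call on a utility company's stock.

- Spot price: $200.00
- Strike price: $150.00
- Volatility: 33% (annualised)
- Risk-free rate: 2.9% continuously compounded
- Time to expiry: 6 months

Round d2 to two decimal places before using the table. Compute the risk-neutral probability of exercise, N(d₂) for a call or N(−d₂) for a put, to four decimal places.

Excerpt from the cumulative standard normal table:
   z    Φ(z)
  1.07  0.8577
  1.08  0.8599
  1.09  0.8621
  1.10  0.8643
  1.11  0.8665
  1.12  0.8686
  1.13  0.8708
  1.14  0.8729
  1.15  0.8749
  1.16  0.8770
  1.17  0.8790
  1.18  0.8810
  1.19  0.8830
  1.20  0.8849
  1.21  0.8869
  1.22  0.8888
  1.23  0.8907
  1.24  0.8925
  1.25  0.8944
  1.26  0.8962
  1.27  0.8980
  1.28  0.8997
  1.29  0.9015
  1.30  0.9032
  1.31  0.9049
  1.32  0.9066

0.8810

σ√T = 0.33·√0.5 = 0.2333
d₁ = [ln(200/150) + (0.029 + ½·0.33²)·0.5] / (σ√T) = (0.2877 + 0.0417) / 0.2333 = 1.4117 ⇒ 1.41
d₂ = 1.4117 − 0.2333 = 1.1783 ⇒ 1.18
Pr(exercise) under Q = N(d₂) = 0.8810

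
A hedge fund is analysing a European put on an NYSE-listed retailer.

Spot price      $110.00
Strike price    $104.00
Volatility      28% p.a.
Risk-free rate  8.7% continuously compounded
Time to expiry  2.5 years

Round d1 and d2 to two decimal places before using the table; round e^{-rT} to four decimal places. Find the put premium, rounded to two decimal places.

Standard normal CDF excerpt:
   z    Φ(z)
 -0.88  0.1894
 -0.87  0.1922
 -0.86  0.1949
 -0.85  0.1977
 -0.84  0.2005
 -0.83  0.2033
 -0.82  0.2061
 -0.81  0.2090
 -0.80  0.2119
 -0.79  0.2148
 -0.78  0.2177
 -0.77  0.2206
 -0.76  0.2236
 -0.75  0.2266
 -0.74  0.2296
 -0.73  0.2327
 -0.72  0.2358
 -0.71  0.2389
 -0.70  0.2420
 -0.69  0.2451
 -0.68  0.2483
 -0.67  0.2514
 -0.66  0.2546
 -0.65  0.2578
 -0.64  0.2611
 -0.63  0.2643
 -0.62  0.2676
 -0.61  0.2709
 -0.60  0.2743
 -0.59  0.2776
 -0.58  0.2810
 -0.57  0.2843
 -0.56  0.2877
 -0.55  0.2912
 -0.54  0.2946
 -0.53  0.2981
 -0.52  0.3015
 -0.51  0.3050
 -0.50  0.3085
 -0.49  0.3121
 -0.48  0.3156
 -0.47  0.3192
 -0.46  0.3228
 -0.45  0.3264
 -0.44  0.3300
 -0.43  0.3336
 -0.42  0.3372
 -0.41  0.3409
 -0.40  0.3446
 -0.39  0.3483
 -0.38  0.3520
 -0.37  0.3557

$6.78

σ√T = 0.28·√2.5 = 0.4427
d₁ = [ln(110/104) + (0.087 + ½·0.28²)·2.5] / (σ√T) = (0.0561 + 0.3155) / 0.4427 = 0.8393 which rounds to 0.84
d₂ = 0.8393 − 0.4427 = 0.3966 which rounds to 0.40
e^(−rT) = e^(−0.087·2.5) = 0.8045
N(−d₂) = N(-0.40) = 0.3446;  N(−d₁) = N(-0.84) = 0.2005
P = 104·0.8045·0.3446 − 110·0.2005 = 28.8320 − 22.0550 = 6.7770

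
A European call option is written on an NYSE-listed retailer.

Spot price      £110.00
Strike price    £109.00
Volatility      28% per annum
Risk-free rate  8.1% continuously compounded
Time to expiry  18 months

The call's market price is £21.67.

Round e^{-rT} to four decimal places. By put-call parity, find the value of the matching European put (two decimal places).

e^(−rT) = e^(−0.081·1.5) = 0.8856
Put-call parity: C − P = S − K·e^(−rT) = 110 − 109·0.8856 = 110 − 96.5304 = 13.4696
P = C − (C − P) = 21.67 − (13.4696) = 8.2004

£8.20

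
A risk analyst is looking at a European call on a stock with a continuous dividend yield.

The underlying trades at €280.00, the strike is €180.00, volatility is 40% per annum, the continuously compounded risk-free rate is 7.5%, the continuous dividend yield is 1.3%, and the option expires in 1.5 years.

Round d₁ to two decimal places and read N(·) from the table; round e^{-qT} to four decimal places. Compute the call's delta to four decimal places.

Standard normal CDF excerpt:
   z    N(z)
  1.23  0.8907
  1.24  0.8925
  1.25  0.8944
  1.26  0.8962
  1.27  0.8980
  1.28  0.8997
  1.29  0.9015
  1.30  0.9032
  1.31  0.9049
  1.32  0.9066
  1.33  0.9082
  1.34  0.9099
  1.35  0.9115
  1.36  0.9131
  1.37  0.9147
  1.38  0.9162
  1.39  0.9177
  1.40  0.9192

0.8923

σ√T = 0.4·√1.5 = 0.4899
d₁ = [ln(280/180) + (0.075 − 0.013 + ½·0.4²)·1.5] / (σ√T) = (0.4418 + 0.2130) / 0.4899 = 1.3367 which rounds to 1.34
N(d₁) = N(1.34) = 0.9099
Δ_call = exp(−qT)·N(d₁) = 0.9807·0.9099 = 0.8923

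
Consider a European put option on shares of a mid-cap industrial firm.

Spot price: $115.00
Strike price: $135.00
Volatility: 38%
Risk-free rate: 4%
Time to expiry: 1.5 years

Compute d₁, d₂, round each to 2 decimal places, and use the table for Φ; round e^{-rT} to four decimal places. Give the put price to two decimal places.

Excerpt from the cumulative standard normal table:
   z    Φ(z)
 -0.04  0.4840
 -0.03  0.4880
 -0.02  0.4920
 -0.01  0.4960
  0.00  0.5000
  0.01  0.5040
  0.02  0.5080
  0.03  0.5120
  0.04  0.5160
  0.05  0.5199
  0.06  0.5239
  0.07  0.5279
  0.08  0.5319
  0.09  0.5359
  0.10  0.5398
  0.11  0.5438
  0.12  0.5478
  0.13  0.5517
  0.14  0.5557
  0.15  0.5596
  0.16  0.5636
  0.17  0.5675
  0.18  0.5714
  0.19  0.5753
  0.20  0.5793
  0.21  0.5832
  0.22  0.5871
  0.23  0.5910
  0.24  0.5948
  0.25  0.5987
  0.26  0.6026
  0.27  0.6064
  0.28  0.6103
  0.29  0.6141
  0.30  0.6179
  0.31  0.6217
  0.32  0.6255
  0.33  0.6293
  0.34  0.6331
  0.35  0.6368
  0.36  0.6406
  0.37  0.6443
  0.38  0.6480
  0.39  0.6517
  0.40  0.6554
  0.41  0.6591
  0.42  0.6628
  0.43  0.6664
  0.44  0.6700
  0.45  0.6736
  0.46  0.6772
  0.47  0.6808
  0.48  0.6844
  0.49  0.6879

$29.06

σ√T = 0.38 × 1.2247 = 0.4654
d₁ = [ln(115/135) + (0.04 + 0.38²/2)·1.5] / 0.4654 = [-0.1603 + 0.1683] / 0.4654 = 0.0171 ≈ 0.02
d₂ = d₁ − σ√T = 0.0171 − 0.4654 = -0.4483 ≈ -0.45
e^(−rT) = e^(−0.04·1.5) = 0.9418
P = 135·0.9418·N(0.45) − 115·N(-0.02) = 135·0.9418·0.6736 − 115·0.4920 = 85.6435 − 56.5800 = 29.0635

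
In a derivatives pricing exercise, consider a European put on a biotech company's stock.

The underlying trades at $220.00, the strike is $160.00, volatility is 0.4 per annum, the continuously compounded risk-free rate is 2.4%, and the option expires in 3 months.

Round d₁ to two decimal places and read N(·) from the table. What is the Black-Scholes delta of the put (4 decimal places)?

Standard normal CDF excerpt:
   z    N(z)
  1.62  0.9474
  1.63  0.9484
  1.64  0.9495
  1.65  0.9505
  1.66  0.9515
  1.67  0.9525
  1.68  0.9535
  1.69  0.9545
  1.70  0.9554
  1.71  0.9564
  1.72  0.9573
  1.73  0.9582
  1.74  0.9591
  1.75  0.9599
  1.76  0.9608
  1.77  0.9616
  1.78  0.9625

-0.0427

σ√T = 0.4·√0.25 = 0.2000
ln(S/K) + (r + σ²/2)T = ln(220/160) + (0.024 + 0.4²/2)·0.25 = 0.3185 + 0.0260 = 0.3445
d₁ = 0.3445 / 0.2000 = 1.7223 → 1.72
N(d₁) = N(1.72) = 0.9573
Δ_put = N(d₁) − 1 = 0.9573 − 1 = -0.0427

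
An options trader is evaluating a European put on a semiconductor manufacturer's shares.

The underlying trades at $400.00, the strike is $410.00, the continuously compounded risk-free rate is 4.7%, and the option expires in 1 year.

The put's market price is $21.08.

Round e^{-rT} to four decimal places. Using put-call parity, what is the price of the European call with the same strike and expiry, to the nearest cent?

$29.90

e^(−rT) = e^(−0.047·1) = 0.9541
Put-call parity: C − P = S − K·e^(−rT) = 400 − 410·0.9541 = 400 − 391.1810 = 8.8190
C = P + (C − P) = 21.08 + (8.8190) = 29.8990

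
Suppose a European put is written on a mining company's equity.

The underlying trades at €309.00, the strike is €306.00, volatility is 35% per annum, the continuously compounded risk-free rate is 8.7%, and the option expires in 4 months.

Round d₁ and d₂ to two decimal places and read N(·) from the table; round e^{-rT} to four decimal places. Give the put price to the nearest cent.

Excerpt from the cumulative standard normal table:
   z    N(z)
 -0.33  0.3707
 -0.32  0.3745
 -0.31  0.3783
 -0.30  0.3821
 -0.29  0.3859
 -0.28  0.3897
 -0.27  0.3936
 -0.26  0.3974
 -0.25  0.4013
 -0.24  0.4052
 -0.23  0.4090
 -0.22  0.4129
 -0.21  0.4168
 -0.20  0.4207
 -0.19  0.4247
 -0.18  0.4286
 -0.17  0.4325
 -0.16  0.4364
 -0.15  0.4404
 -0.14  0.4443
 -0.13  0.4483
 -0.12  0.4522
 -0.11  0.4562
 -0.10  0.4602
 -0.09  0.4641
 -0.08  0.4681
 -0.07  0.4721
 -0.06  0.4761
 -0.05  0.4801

€18.71

σ√T = 0.35·√0.3333 = 0.2021
ln(S/K) + (r + σ²/2)T = ln(309/306) + (0.087 + 0.35²/2)·0.3333 = 0.0098 + 0.0494 = 0.0592
d₁ = 0.0592 / 0.2021 = 0.2928 → 0.29
d₂ = d₁ − σ√T = 0.2928 − 0.2021 = 0.0908 → 0.09
e^(−rT) = e^(−0.087·0.3333) = 0.9714
P = 306·0.9714·N(-0.09) − 309·N(-0.29) = 306·0.9714·0.4641 − 309·0.3859 = 137.9530 − 119.2431 = 18.7099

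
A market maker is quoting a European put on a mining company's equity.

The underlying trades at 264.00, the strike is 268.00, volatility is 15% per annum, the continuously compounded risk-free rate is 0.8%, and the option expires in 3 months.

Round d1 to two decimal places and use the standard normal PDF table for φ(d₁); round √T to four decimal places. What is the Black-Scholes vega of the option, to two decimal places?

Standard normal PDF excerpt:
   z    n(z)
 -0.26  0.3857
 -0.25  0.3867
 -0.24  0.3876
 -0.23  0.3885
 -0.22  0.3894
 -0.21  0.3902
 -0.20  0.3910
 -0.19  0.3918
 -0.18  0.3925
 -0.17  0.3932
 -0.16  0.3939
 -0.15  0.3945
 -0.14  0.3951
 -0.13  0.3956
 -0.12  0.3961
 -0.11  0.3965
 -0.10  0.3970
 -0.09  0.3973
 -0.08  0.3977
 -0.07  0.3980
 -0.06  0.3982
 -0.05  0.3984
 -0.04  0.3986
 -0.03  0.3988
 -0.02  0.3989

T = 0.25;  σ√T = 0.0750
d₁ = [ln(264/268) + (0.008 + 0.15²/2)·0.25] / 0.0750 = [-0.0150 + 0.0048] / 0.0750 = -0.1363 ⇒ -0.14
√T = √0.25 = 0.5000
φ(d₁) = φ(-0.14) = 0.3951
vega = S·φ(d₁)·√T = 264·0.3951·0.5000 = 52.1532

52.15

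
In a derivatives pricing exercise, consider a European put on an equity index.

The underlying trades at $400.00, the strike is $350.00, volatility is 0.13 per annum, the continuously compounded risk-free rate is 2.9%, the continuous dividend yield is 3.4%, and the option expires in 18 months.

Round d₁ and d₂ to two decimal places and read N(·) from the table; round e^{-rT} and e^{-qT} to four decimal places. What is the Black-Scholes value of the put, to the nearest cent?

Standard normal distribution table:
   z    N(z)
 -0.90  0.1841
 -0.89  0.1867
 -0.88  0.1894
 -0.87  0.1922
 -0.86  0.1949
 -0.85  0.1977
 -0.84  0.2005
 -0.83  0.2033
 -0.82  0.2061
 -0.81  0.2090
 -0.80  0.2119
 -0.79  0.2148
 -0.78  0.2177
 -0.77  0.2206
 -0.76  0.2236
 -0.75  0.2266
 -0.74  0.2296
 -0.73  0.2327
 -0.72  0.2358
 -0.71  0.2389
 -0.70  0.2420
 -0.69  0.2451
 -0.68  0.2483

$6.99

T = 1.5;  σ√T = 0.1592
d₁ = [ln(400/350) + (0.029 − 0.034 + ½·0.13²)·1.5] / (σ√T) = (0.1335 + 0.0052) / 0.1592 = 0.8712 → 0.87
d₂ = 0.8712 − 0.1592 = 0.7120 → 0.71
e^(−qT) = e^(−0.034·1.5) = 0.9503;  e^(−rT) = e^(−0.029·1.5) = 0.9574
N(−d₂) = N(-0.71) = 0.2389;  N(−d₁) = N(-0.87) = 0.1922
P = 350·0.9574·0.2389 − 400·0.9503·0.1922 = 80.0530 − 73.0591 = 6.9939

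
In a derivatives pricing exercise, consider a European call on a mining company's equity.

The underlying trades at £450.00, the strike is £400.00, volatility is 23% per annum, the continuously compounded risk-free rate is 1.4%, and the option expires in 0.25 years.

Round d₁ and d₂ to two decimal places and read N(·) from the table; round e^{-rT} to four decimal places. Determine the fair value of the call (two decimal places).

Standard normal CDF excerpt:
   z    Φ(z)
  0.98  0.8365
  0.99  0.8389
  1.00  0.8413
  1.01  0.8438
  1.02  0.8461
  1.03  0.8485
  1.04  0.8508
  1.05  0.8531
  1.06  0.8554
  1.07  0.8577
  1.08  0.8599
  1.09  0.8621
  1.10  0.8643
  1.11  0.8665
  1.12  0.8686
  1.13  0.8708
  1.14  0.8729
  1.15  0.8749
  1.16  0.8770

£54.58

σ√T = 0.23·√0.25 = 0.1150
d₁ = [ln(450/400) + (0.014 + 0.23²/2)·0.25] / 0.1150 = [0.1178 + 0.0101] / 0.1150 = 1.1121 ⇒ 1.11
d₂ = d₁ − σ√T = 1.1121 − 0.1150 = 0.9971 ⇒ 1.00
exp(−rT) = exp(−0.014·0.25) = 0.9965
N(d₁) = N(1.11) = 0.8665;  N(d₂) = N(1.00) = 0.8413
C = 450·0.8665 − 400·0.9965·0.8413 = 389.9250 − 335.3422 = 54.5828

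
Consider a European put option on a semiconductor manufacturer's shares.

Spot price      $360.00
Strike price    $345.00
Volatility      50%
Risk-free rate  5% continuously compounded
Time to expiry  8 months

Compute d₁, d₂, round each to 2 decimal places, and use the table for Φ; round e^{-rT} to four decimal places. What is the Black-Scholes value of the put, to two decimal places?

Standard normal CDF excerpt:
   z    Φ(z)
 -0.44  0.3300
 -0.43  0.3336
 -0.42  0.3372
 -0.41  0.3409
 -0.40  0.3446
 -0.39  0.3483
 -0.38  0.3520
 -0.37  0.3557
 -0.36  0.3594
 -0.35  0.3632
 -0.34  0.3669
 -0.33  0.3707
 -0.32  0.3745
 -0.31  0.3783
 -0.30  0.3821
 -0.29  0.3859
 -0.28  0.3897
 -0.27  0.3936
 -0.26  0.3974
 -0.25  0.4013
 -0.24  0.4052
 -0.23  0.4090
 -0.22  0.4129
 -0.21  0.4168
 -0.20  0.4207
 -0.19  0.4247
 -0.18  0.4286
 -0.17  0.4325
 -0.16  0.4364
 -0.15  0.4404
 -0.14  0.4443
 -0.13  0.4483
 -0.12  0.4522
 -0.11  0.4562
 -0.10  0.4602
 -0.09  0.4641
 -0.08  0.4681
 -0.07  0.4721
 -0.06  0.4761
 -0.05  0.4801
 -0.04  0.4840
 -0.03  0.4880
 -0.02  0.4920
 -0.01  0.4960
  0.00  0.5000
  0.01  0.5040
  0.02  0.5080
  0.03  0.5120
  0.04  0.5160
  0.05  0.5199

$44.12

T = 0.6667;  σ√T = 0.4082
d₁ = [ln(360/345) + (0.05 + 0.5²/2)·0.6667] / 0.4082 = [0.0426 + 0.1167] / 0.4082 = 0.3900 which rounds to 0.39
d₂ = d₁ − σ√T = 0.3900 − 0.4082 = -0.0182 which rounds to -0.02
e^(−rT) = e^(−0.05·0.6667) = 0.9672
N(−d₂) = N(0.02) = 0.5080;  N(−d₁) = N(-0.39) = 0.3483
P = 345·0.9672·0.5080 − 360·0.3483 = 169.5115 − 125.3880 = 44.1235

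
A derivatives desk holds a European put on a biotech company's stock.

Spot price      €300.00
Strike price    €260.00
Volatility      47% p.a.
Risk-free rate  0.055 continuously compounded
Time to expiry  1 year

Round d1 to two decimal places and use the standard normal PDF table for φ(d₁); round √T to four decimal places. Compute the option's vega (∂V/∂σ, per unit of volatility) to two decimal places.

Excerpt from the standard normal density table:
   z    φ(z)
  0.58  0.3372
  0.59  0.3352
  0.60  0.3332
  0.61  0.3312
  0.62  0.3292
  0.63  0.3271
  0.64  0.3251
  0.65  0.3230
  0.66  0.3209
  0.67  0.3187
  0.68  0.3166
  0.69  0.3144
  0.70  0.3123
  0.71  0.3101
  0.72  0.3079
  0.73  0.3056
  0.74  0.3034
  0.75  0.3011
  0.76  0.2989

96.27

σ√T = 0.47 × 1.0000 = 0.4700
d₁ = [ln(300/260) + (0.055 + ½·0.47²)·1] / (σ√T) = (0.1431 + 0.1654) / 0.4700 = 0.6565 which rounds to 0.66
√T = √1 = 1.0000
φ(d₁) = φ(0.66) = 0.3209
vega = S·φ(d₁)·√T = 300·0.3209·1.0000 = 96.2700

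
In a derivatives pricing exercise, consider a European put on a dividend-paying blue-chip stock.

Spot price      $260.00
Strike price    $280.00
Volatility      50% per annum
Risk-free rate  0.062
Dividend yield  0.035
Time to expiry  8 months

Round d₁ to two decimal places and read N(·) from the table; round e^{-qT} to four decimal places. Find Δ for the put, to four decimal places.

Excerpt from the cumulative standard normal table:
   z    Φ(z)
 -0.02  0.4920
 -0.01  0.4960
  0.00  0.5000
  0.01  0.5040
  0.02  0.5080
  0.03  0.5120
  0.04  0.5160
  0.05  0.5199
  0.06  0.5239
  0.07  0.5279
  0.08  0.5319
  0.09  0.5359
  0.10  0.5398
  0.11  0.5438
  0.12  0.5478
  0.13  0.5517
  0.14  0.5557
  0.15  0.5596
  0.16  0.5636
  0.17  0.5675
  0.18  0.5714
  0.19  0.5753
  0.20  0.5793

-0.4612

T = 0.6667;  σ√T = 0.4082
d₁ = [ln(260/280) + (0.062 − 0.035 + 0.5²/2)·0.6667] / 0.4082 = [-0.0741 + 0.1013] / 0.4082 = 0.0667 ⇒ 0.07
N(d₁) = N(0.07) = 0.5279
Δ_put = e^(−qT)·(N(d₁) − 1) = 0.9769·(0.5279 − 1) = -0.4612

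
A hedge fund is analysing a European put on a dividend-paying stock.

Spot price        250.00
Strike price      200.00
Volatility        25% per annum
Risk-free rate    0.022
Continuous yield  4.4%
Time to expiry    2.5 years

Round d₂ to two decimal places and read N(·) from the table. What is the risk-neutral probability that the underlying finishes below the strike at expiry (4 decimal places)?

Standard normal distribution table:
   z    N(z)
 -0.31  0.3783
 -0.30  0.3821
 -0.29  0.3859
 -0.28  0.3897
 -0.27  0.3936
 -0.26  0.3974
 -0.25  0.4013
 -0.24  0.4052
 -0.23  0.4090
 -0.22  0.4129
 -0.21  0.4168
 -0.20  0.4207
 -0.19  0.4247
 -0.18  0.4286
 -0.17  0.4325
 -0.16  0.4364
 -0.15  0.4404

0.4090

σ√T = 0.25 × 1.5811 = 0.3953
d₁ = [ln(250/200) + (0.022 − 0.044 + ½·0.25²)·2.5] / (σ√T) = (0.2231 + 0.0231) / 0.3953 = 0.6230 → 0.62
d₂ = 0.6230 − 0.3953 = 0.2277 → 0.23
Risk-neutral Pr[S_T < K] = N(−d₂) = N(-0.23) = 0.4090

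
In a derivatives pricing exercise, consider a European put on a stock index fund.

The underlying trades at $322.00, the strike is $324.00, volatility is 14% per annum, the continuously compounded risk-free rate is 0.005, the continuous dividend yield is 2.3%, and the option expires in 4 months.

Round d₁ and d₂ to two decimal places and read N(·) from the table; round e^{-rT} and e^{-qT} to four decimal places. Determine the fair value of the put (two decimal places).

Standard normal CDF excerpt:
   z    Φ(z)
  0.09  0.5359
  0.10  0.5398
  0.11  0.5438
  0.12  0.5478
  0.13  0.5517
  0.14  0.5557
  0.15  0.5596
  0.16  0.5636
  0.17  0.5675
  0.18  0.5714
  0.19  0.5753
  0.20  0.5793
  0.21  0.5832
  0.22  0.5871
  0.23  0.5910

$12.31

σ√T = 0.14·√0.3333 = 0.0808
d₁ = [ln(322/324) + (0.005 − 0.023 + 0.14²/2)·0.3333] / 0.0808 = [-0.0062 − 0.0027] / 0.0808 = -0.1104 ≈ -0.11
d₂ = d₁ − σ√T = -0.1104 − 0.0808 = -0.1913 ≈ -0.19
e^(−qT) = e^(−0.023·0.3333) = 0.9924;  e^(−rT) = e^(−0.005·0.3333) = 0.9983
N(−d₂) = N(0.19) = 0.5753;  N(−d₁) = N(0.11) = 0.5438
P = 324·0.9983·0.5753 − 322·0.9924·0.5438 = 186.0803 − 173.7728 = 12.3075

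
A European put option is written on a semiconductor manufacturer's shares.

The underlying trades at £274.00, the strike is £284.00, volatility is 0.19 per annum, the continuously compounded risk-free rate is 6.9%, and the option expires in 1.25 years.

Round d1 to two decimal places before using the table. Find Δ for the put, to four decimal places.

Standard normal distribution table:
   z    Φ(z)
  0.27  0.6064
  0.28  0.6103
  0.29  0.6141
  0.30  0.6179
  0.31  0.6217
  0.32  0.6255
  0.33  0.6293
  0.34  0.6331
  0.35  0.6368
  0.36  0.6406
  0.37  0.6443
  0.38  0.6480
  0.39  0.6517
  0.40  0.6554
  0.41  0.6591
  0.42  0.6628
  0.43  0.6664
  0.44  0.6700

T = 1.25;  σ√T = 0.2124
ln(S/K) + (r + σ²/2)T = ln(274/284) + (0.069 + 0.19²/2)·1.25 = -0.0358 + 0.1088 = 0.0730
d₁ = 0.0730 / 0.2124 = 0.3435 ≈ 0.34
N(d₁) = N(0.34) = 0.6331
Δ_put = N(d₁) − 1 = 0.6331 − 1 = -0.3669

-0.3669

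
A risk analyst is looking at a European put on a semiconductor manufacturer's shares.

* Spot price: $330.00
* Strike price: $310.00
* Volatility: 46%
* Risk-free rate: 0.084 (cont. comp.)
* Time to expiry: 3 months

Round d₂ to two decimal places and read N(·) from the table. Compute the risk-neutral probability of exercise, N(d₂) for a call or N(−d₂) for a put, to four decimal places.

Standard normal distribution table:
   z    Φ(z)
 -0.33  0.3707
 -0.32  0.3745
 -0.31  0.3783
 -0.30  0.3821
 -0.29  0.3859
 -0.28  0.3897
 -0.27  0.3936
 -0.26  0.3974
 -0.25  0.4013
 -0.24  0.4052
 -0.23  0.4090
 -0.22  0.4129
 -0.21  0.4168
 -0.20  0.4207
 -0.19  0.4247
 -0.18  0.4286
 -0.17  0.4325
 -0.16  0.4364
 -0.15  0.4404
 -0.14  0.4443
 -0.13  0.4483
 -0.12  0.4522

0.4013

σ√T = 0.46·√0.25 = 0.2300
d₁ = [ln(330/310) + (0.084 + 0.46²/2)·0.25] / 0.2300 = [0.0625 + 0.0475] / 0.2300 = 0.4781 which rounds to 0.48
d₂ = d₁ − σ√T = 0.4781 − 0.2300 = 0.2481 which rounds to 0.25
Pr(exercise) under Q = N(−d₂) = N(-0.25) = 0.4013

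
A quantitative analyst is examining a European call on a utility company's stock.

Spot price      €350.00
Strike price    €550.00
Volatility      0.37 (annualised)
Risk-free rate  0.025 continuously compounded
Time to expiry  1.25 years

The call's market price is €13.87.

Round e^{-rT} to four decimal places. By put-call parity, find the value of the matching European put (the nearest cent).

exp(−rT) = exp(−0.025·1.25) = 0.9692
Put-call parity: C − P = S − K·e^(−rT) = 350 − 550·0.9692 = 350 − 533.0600 = -183.0600
P = C − (C − P) = 13.87 − (-183.0600) = 196.9300

€196.93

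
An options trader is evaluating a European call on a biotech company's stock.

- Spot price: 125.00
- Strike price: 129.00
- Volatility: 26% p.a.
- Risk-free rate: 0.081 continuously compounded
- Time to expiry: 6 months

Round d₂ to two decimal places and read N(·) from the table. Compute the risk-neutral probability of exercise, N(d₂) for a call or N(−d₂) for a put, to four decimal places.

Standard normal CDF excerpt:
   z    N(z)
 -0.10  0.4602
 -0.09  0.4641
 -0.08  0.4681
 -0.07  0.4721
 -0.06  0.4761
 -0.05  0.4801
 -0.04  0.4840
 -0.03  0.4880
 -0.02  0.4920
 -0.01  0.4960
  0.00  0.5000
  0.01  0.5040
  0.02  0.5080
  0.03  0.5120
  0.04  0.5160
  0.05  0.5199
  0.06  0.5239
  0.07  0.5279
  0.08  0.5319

0.4840

T = 0.5;  σ√T = 0.1838
ln(S/K) + (r + σ²/2)T = ln(125/129) + (0.081 + 0.26²/2)·0.5 = -0.0315 + 0.0574 = 0.0259
d₁ = 0.0259 / 0.1838 = 0.1409 which rounds to 0.14
d₂ = d₁ − σ√T = 0.1409 − 0.1838 = -0.0430 which rounds to -0.04
Pr(exercise) under Q = N(d₂) = 0.4840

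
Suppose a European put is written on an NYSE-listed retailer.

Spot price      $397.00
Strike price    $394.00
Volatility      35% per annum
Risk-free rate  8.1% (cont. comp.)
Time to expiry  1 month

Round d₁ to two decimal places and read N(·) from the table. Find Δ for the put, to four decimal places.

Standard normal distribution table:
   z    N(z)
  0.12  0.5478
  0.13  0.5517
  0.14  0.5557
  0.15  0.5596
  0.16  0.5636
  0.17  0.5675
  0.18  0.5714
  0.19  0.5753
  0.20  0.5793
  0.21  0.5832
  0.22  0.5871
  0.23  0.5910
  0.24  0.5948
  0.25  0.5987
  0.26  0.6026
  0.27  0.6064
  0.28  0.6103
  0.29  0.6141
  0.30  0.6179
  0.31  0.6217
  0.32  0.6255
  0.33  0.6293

σ√T = 0.35 × 0.2887 = 0.1010
d₁ = [ln(397/394) + (0.081 + ½·0.35²)·0.08333] / (σ√T) = (0.0076 + 0.0119) / 0.1010 = 0.1924 → 0.19
N(d₁) = N(0.19) = 0.5753
Δ_put = N(d₁) − 1 = 0.5753 − 1 = -0.4247

-0.4247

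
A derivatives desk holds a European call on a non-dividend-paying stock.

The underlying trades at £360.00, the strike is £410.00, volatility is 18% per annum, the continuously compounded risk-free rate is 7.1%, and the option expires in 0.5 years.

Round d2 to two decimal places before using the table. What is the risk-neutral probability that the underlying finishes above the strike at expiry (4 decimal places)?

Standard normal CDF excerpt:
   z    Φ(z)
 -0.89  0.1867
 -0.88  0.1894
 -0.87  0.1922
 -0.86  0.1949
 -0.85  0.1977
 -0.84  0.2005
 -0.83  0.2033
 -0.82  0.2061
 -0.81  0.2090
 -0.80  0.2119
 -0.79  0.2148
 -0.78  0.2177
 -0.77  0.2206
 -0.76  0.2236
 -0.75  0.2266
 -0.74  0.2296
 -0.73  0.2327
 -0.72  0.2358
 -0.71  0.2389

T = 0.5;  σ√T = 0.1273
d₁ = [ln(360/410) + (0.071 + 0.18²/2)·0.5] / 0.1273 = [-0.1301 + 0.0436] / 0.1273 = -0.6792 ≈ -0.68
d₂ = d₁ − σ√T = -0.6792 − 0.1273 = -0.8065 ≈ -0.81
Risk-neutral Pr[S_T > K] = N(d₂) = N(-0.81) = 0.2090

0.2090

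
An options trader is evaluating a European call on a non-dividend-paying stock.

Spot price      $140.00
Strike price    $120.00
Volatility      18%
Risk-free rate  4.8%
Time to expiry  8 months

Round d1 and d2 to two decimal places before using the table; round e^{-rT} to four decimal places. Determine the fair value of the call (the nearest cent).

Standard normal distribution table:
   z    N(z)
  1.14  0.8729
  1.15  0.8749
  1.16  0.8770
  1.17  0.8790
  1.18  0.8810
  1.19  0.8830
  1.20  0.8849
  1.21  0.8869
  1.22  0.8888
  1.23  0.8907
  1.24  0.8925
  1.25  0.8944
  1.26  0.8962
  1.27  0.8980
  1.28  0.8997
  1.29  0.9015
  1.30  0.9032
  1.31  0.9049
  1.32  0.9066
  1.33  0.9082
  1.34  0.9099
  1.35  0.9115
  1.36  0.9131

$24.76

σ√T = 0.18 × 0.8165 = 0.1470
d₁ = [ln(140/120) + (0.048 + 0.18²/2)·0.6667] / 0.1470 = [0.1542 + 0.0428] / 0.1470 = 1.3401 ⇒ 1.34
d₂ = d₁ − σ√T = 1.3401 − 0.1470 = 1.1931 ⇒ 1.19
exp(−rT) = exp(−0.048·0.6667) = 0.9685
C = 140·N(1.34) − 120·0.9685·N(1.19) = 140·0.9099 − 120·0.9685·0.8830 = 127.3860 − 102.6223 = 24.7637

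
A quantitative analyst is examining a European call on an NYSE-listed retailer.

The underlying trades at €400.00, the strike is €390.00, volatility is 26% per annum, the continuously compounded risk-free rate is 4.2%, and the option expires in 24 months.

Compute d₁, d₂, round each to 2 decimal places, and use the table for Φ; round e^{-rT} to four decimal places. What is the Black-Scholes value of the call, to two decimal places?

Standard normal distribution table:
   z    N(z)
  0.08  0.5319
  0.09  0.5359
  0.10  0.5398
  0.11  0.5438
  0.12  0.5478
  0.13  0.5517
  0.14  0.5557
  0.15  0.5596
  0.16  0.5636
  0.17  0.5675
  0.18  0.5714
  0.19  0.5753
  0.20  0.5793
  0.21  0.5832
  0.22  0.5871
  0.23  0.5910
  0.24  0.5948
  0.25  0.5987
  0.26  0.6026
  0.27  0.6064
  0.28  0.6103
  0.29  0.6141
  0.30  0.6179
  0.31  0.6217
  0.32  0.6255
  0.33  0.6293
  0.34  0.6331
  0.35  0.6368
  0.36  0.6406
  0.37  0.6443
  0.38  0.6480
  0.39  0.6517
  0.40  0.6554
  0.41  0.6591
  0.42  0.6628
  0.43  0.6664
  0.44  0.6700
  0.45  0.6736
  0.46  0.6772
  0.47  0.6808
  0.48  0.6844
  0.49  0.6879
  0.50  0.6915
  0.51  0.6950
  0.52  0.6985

σ√T = 0.26·√2 = 0.3677
d₁ = [ln(400/390) + (0.042 + 0.26²/2)·2] / 0.3677 = [0.0253 + 0.1516] / 0.3677 = 0.4812 → 0.48
d₂ = d₁ − σ√T = 0.4812 − 0.3677 = 0.1135 → 0.11
exp(−rT) = exp(−0.042·2) = 0.9194
N(d₁) = N(0.48) = 0.6844;  N(d₂) = N(0.11) = 0.5438
C = 400·0.6844 − 390·0.9194·0.5438 = 273.7600 − 194.9882 = 78.7718

€78.77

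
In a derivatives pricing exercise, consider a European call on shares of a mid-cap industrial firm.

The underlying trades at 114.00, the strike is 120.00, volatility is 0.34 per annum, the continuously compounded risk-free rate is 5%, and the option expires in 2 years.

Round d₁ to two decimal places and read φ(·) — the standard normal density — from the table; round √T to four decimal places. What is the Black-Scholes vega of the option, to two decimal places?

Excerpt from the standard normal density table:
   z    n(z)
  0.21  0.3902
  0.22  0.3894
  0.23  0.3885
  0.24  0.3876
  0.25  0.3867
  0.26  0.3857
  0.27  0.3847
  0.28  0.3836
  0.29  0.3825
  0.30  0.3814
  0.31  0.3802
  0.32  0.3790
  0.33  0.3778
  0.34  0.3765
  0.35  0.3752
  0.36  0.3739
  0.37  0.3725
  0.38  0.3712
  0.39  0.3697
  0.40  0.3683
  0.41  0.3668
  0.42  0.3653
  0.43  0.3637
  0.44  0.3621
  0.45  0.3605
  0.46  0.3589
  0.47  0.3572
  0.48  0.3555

60.70

σ√T = 0.34·√2 = 0.4808
d₁ = [ln(114/120) + (0.05 + 0.34²/2)·2] / 0.4808 = [-0.0513 + 0.2156] / 0.4808 = 0.3417 ≈ 0.34
√T = √2 = 1.4142
φ(d₁) = φ(0.34) = 0.3765
vega = S·φ(d₁)·√T = 114·0.3765·1.4142 = 60.6989
(Vega is the same for a European call and put with the same parameters.)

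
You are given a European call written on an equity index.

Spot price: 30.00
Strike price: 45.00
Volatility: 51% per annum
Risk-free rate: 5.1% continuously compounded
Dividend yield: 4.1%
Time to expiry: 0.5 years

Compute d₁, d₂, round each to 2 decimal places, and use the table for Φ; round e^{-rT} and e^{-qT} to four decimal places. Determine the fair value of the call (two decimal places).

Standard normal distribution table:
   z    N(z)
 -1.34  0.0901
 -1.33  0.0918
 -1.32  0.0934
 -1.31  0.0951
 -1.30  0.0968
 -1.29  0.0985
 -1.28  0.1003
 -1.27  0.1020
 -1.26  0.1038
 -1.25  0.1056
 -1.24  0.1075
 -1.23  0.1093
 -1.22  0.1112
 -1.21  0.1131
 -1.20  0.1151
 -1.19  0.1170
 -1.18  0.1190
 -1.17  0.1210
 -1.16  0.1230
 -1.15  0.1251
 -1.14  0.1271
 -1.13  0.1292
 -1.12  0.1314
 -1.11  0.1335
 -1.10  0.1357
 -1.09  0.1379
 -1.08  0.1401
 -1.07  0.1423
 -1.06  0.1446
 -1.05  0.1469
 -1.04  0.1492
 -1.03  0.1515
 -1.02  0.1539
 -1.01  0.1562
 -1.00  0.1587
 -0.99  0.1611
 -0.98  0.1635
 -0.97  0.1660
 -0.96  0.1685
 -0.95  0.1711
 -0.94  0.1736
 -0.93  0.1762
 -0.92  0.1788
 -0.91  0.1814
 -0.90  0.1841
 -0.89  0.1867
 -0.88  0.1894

0.86

σ√T = 0.51·√0.5 = 0.3606
d₁ = [ln(30/45) + (0.051 − 0.041 + 0.51²/2)·0.5] / 0.3606 = [-0.4055 + 0.0700] / 0.3606 = -0.9302 ⇒ -0.93
d₂ = d₁ − σ√T = -0.9302 − 0.3606 = -1.2908 ⇒ -1.29
exp(−qT) = exp(−0.041·0.5) = 0.9797;  exp(−rT) = exp(−0.051·0.5) = 0.9748
N(d₁) = N(-0.93) = 0.1762;  N(d₂) = N(-1.29) = 0.0985
C = 30·0.9797·0.1762 − 45·0.9748·0.0985 = 5.1787 − 4.3208 = 0.8579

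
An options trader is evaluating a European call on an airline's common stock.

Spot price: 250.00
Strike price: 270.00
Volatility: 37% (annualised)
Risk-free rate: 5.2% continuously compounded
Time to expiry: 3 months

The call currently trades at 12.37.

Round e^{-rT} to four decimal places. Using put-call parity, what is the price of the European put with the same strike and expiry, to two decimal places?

exp(−rT) = exp(−0.052·0.25) = 0.9871
Put-call parity: C − P = S − K·e^(−rT) = 250 − 270·0.9871 = 250 − 266.5170 = -16.5170
P = C − (C − P) = 12.37 − (-16.5170) = 28.8870

28.89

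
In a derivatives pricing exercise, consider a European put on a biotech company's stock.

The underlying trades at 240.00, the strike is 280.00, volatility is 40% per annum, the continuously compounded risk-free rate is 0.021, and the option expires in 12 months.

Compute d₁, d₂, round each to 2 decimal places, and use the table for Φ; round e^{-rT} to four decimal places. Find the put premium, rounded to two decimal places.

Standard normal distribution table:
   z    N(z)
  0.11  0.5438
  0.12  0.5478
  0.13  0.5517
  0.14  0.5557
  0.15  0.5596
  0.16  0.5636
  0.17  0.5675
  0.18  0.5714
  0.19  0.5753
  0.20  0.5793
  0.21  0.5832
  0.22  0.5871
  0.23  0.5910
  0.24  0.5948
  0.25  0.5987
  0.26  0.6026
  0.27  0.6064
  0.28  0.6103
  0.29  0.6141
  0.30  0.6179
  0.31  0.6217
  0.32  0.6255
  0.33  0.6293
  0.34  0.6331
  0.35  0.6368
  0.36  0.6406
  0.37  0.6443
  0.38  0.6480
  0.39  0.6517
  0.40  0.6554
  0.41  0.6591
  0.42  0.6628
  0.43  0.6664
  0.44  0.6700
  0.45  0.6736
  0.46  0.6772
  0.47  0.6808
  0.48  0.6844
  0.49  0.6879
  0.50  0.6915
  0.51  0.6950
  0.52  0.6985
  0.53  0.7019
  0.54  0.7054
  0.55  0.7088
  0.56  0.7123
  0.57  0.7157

σ√T = 0.4·√1 = 0.4000
d₁ = [ln(240/280) + (0.021 + 0.4²/2)·1] / 0.4000 = [-0.1542 + 0.1010] / 0.4000 = -0.1329 → -0.13
d₂ = d₁ − σ√T = -0.1329 − 0.4000 = -0.5329 → -0.53
e^(−rT) = e^(−0.021·1) = 0.9792
N(−d₂) = N(0.53) = 0.7019;  N(−d₁) = N(0.13) = 0.5517
P = 280·0.9792·0.7019 − 240·0.5517 = 192.4441 − 132.4080 = 60.0361

60.04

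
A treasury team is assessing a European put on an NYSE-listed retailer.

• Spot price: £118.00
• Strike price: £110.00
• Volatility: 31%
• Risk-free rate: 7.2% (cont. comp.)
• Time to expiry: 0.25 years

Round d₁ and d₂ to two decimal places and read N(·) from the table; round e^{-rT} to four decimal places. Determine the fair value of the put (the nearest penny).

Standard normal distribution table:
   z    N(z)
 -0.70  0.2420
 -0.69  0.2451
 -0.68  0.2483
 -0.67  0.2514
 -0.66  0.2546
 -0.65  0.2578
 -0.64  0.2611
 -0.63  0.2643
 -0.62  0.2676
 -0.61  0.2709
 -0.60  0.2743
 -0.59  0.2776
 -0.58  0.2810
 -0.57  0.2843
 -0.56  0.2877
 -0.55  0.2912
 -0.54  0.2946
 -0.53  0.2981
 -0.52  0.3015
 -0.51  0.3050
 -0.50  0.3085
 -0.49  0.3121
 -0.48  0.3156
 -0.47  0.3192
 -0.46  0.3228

£3.30

σ√T = 0.31 × 0.5000 = 0.1550
d₁ = [ln(118/110) + (0.072 + ½·0.31²)·0.25] / (σ√T) = (0.0702 + 0.0300) / 0.1550 = 0.6466 which rounds to 0.65
d₂ = 0.6466 − 0.1550 = 0.4916 which rounds to 0.49
exp(−rT) = exp(−0.072·0.25) = 0.9822
P = 110·0.9822·N(-0.49) − 118·N(-0.65) = 110·0.9822·0.3121 − 118·0.2578 = 33.7199 − 30.4204 = 3.2995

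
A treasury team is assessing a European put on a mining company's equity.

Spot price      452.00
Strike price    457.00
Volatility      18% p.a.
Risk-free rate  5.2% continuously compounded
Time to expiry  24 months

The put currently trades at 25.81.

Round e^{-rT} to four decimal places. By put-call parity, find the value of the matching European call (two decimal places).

65.96

e^(−rT) = e^(−0.052·2) = 0.9012
Put-call parity: C − P = S − K·e^(−rT) = 452 − 457·0.9012 = 452 − 411.8484 = 40.1516
C = P + (C − P) = 25.81 + (40.1516) = 65.9616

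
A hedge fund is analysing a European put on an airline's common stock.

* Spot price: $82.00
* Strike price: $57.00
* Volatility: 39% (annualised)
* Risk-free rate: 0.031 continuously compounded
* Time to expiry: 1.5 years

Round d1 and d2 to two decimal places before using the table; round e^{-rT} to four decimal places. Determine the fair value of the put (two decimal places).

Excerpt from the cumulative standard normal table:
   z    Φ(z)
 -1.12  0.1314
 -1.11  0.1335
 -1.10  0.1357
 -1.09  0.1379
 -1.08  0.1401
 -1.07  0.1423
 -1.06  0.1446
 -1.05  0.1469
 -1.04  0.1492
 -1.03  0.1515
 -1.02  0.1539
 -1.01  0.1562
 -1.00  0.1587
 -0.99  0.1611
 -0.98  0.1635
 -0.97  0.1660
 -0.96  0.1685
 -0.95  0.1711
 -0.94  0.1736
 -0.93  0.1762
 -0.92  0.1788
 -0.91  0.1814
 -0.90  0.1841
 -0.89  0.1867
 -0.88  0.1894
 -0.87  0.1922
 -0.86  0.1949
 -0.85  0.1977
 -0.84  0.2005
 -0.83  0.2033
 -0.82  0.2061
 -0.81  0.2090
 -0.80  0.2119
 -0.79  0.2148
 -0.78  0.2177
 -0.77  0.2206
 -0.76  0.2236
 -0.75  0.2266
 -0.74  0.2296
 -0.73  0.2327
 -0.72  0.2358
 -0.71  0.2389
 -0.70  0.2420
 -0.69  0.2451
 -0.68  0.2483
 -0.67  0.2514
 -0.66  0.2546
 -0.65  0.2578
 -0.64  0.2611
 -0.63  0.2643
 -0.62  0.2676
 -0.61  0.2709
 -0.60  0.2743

T = 1.5;  σ√T = 0.4777
d₁ = [ln(82/57) + (0.031 + 0.39²/2)·1.5] / 0.4777 = [0.3637 + 0.1606] / 0.4777 = 1.0975 ⇒ 1.10
d₂ = d₁ − σ√T = 1.0975 − 0.4777 = 0.6199 ⇒ 0.62
exp(−rT) = exp(−0.031·1.5) = 0.9546
N(−d₂) = N(-0.62) = 0.2676;  N(−d₁) = N(-1.10) = 0.1357
P = 57·0.9546·0.2676 − 82·0.1357 = 14.5607 − 11.1274 = 3.4333

$3.43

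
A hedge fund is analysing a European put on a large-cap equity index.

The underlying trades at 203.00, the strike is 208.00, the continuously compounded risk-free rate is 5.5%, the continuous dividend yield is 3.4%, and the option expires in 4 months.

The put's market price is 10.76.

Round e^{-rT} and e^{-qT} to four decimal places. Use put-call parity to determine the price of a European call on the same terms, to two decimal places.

7.25

exp(−qT) = exp(−0.034·0.3333) = 0.9887;  exp(−rT) = exp(−0.055·0.3333) = 0.9818
Put-call parity: C − P = S·e^(−qT) − K·e^(−rT) = 203·0.9887 − 208·0.9818 = 200.7061 − 204.2144 = -3.5083
C = P + (C − P) = 10.76 + (-3.5083) = 7.2517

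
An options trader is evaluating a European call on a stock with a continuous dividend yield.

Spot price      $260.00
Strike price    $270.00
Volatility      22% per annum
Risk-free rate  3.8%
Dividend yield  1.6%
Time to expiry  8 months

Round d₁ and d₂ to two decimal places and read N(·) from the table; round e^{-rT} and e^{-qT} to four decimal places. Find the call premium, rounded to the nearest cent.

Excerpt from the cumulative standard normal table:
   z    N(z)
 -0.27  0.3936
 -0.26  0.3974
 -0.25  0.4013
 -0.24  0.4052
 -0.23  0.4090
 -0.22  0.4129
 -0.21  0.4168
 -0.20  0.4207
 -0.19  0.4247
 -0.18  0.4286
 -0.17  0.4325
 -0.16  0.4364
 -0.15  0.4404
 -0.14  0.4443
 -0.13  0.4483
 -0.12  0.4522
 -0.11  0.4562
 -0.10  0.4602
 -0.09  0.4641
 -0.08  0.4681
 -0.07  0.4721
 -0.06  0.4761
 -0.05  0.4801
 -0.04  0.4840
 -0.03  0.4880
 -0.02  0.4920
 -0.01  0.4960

$15.81

σ√T = 0.22 × 0.8165 = 0.1796
d₁ = [ln(260/270) + (0.038 − 0.016 + 0.22²/2)·0.6667] / 0.1796 = [-0.0377 + 0.0308] / 0.1796 = -0.0386 ⇒ -0.04
d₂ = d₁ − σ√T = -0.0386 − 0.1796 = -0.2183 ⇒ -0.22
e^(−qT) = e^(−0.016·0.6667) = 0.9894;  e^(−rT) = e^(−0.038·0.6667) = 0.9750
C = 260·0.9894·N(-0.04) − 270·0.9750·N(-0.22) = 260·0.9894·0.4840 − 270·0.9750·0.4129 = 124.5061 − 108.6959 = 15.8102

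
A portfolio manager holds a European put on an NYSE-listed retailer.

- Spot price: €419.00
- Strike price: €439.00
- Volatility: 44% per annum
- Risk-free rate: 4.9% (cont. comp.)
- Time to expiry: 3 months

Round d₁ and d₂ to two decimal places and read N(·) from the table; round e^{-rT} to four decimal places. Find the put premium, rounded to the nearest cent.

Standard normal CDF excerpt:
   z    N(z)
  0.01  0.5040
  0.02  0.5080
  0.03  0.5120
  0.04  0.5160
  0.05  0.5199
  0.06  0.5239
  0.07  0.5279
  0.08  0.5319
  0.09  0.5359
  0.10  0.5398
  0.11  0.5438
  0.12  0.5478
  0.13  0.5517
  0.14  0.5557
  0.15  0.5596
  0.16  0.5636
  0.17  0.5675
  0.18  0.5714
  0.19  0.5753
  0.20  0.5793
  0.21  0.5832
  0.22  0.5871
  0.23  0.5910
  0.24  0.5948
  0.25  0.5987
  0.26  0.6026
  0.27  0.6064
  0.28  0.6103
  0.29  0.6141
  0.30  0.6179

σ√T = 0.44 × 0.5000 = 0.2200
d₁ = [ln(419/439) + (0.049 + ½·0.44²)·0.25] / (σ√T) = (-0.0466 + 0.0364) / 0.2200 = -0.0463 ⇒ -0.05
d₂ = -0.0463 − 0.2200 = -0.2663 ⇒ -0.27
exp(−rT) = exp(−0.049·0.25) = 0.9878
N(−d₂) = N(0.27) = 0.6064;  N(−d₁) = N(0.05) = 0.5199
P = 439·0.9878·0.6064 − 419·0.5199 = 262.9618 − 217.8381 = 45.1237

€45.12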